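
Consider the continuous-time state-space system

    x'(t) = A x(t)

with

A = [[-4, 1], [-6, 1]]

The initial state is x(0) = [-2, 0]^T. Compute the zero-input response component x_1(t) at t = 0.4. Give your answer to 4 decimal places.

det(sI - A) = s^2 - (tr A)s + det A, with tr A = (-4) + 1 = -3 and det A = (-4)·1 - 1·(-6) = -4 - (-6) = 2.
So p(s) = det(sI - A) = s^2 + 3s + 2.
Factor s^2 + 3s + 2: two numbers with sum -3 and product 2 are -1 and -2, so s^2 + 3s + 2 = (s + 1)(s + 2).
Hence p(s) = (s + 1) (s + 2), with roots -2, -1.
The eigenvalues -2, -1 are distinct and real, so A is diagonalisable and x(t) = e^{At} x(0) = V diag(e^{λ_i t}) V^{-1} x(0), where the columns of V are the eigenvectors.
λ = -2: A - (-2)I = [[-2, 1], [-6, 3]]. Row 1 gives (-2)·v1 + 1·v2 = 0, so take v_1 = [1, 2]^T.
λ = -1: A - (-1)I = [[-3, 1], [-6, 2]]. Row 1 gives (-3)·v1 + 1·v2 = 0, so take v_2 = [1, 3]^T.
V = [v_1 v_2] = [[1, 1], [2, 3]] has det V = 1, so V^{-1} = adj(V)/det V = [[3, -1], [-2, 1]].
Modal coordinates z(0) = V^{-1} x(0): 3·(-2) + (-1)·0 = -6; (-2)·(-2) + 1·0 = 4; so z(0) = [-6, 4]^T.
x_1(t) = Σ_i (v_i)_1 · z_i(0) · e^{λ_i t} (row 1 of V times the modal terms).
x_1(0.4) = 1·(-6)·e^{-2·0.4} + 1·4·e^{-1·0.4} = (-6)·0.449329 + 4·0.670320 = -0.0147.

-0.0147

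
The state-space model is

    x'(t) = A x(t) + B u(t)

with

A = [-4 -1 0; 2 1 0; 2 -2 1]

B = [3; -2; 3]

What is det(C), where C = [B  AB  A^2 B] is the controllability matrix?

AB = [[-10], [4], [13]]
A^2B = [[36], [-16], [-15]]
Controllability matrix C = [B  AB  A^2B] = [[3, -10, 36], [-2, 4, -16], [3, 13, -15]]
Expanding along the first row, det(C) = 3·(4·(-15) - (-16)·13) - (-10)·((-2)·(-15) - (-16)·3) + 36·((-2)·13 - 4·3) = 3·148 - (-10)·78 + 36·(-38) = -144
Since det(C) ≠ 0, rank(C) = 3 and the system is completely controllable.

-144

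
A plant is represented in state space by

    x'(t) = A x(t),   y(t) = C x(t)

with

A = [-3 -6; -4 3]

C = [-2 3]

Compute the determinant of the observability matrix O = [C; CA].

CA = [[-6, 21]]
Observability matrix O = [C; CA] = [[-2, 3], [-6, 21]]
det(O) = (-2)·21 - 3·(-6) = -42 - (-18) = -24
Since det(O) ≠ 0, rank(O) = 2 and the system is completely observable.

-24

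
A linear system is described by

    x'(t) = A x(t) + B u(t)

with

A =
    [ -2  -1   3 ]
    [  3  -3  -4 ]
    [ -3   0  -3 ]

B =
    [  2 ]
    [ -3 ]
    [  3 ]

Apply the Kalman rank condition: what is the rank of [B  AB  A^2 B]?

3

AB = [[8], [3], [-15]]
A^2B = [[-64], [75], [21]]
Controllability matrix C = [B  AB  A^2B] = [[2, 8, -64], [-3, 3, 75], [3, -15, 21]]
det(C) = 2·(3·21 - 75·(-15)) - 8·((-3)·21 - 75·3) + (-64)·((-3)·(-15) - 3·3) = 2·1188 - 8·(-288) + (-64)·36 = 2376 ≠ 0, so rank(C) = 3.
rank(C) = 3 = n, so the pair (A, B) is completely controllable.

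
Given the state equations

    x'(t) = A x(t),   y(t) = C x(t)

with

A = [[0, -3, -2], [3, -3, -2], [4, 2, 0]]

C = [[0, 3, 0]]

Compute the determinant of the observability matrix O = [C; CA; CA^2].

CA = [[9, -9, -6]]
CA^2 = [[-51, -12, 0]]
Observability matrix O = [C; CA; CA^2] = [[0, 3, 0], [9, -9, -6], [-51, -12, 0]]
Expanding along the first row, det(O) = 0·((-9)·0 - (-6)·(-12)) - 3·(9·0 - (-6)·(-51)) + 0·(9·(-12) - (-9)·(-51)) = 0·(-72) - 3·(-306) + 0·(-567) = 918
Since det(O) ≠ 0, rank(O) = 3 and the system is completely observable.

918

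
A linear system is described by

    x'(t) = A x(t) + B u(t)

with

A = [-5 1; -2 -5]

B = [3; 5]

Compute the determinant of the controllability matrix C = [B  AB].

AB = [[-10], [-31]]
Controllability matrix C = [B  AB] = [[3, -10], [5, -31]]
det(C) = 3·(-31) - (-10)·5 = -93 - (-50) = -43
Since det(C) ≠ 0, rank(C) = 2 and the system is completely controllable.

-43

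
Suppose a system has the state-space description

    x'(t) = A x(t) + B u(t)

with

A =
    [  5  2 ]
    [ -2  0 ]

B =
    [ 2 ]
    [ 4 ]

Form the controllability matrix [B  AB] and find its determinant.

-80

AB = [[18], [-4]]
Controllability matrix C = [B  AB] = [[2, 18], [4, -4]]
det(C) = 2·(-4) - 18·4 = -8 - 72 = -80
Since det(C) ≠ 0, rank(C) = 2 and the system is completely controllable.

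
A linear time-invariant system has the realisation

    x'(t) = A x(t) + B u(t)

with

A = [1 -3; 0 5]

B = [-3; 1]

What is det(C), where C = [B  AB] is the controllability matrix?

AB = [[-6], [5]]
Controllability matrix C = [B  AB] = [[-3, -6], [1, 5]]
det(C) = (-3)·5 - (-6)·1 = -15 - (-6) = -9
Since det(C) ≠ 0, rank(C) = 2 and the system is completely controllable.

-9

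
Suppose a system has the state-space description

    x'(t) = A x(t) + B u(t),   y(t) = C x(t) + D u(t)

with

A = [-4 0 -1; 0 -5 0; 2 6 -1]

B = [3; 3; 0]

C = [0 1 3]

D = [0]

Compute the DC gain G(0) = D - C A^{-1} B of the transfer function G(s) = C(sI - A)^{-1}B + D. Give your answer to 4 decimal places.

10.8000

G(0) = C(-A)^{-1}B + D = -C A^{-1} B + D.
det A = -30, so A^{-1} = (1/-30)·adj(A) = [[-1/6, 1/5, 1/6], [0, -1/5, 0], [-1/3, -4/5, -2/3]]
A^{-1} B = [1/10, -3/5, -17/5]^T
C A^{-1} B = -54/5
G(0) = D - C A^{-1} B = 0 - (-54/5) = 54/5 ≈ 10.8000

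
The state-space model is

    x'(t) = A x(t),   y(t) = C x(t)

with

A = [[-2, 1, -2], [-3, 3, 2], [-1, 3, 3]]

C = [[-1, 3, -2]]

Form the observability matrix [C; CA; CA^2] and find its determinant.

CA = [[-5, 2, 2]]
CA^2 = [[2, 7, 20]]
Observability matrix O = [C; CA; CA^2] = [[-1, 3, -2], [-5, 2, 2], [2, 7, 20]]
Expanding along the first row, det(O) = (-1)·(2·20 - 2·7) - 3·((-5)·20 - 2·2) + (-2)·((-5)·7 - 2·2) = (-1)·26 - 3·(-104) + (-2)·(-39) = 364
Since det(O) ≠ 0, rank(O) = 3 and the system is completely observable.

364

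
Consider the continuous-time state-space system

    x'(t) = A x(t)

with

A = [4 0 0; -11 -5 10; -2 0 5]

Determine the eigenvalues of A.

-5, 4, 5

det(sI - A) = s^3 - (tr A)s^2 + (M11 + M22 + M33)s - det A, where Mii is the 2×2 principal minor of A obtained by deleting row i and column i.
tr A = 4 + (-5) + 5 = 4; M11 = (-5)·5 - 10·0 = -25 - 0 = -25; M22 = 4·5 - 0·(-2) = 20 - 0 = 20; M33 = 4·(-5) - 0·(-11) = -20 - 0 = -20; sum of minors = -25.
det A = 4·((-5)·5 - 10·0) - 0·((-11)·5 - 10·(-2)) + 0·((-11)·0 - (-5)·(-2)) = 4·(-25) - 0·(-35) + 0·(-10) = -100.
So p(s) = det(sI - A) = s^3 - 4s^2 - 25s + 100.
Rational-root test: any integer root divides 100. Testing small divisors, s = 4 works: p(4) = 64 + (-64) + (-100) + 100 = 0, so (s - 4) is a factor.
Dividing, p(s) = (s - 4)(s^2 - 25).
Factor s^2 - 25: two numbers with sum 0 and product -25 are 5 and -5, so s^2 - 25 = (s - 5)(s + 5).
Hence p(s) = (s - 5) (s - 4) (s + 5), with roots -5, 4, 5.
At least one eigenvalue has non-negative real part, so the system is not asymptotically stable.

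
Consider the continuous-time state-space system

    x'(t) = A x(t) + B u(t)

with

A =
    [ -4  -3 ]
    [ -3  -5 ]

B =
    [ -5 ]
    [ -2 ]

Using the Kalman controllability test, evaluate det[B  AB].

AB = [[26], [25]]
Controllability matrix C = [B  AB] = [[-5, 26], [-2, 25]]
det(C) = (-5)·25 - 26·(-2) = -125 - (-52) = -73
Since det(C) ≠ 0, rank(C) = 2 and the system is completely controllable.

-73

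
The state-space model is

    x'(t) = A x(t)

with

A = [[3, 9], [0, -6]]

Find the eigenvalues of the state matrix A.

det(sI - A) = s^2 - (tr A)s + det A, with tr A = 3 + (-6) = -3 and det A = 3·(-6) - 9·0 = -18 - 0 = -18.
So p(s) = det(sI - A) = s^2 + 3s - 18.
Factor s^2 + 3s - 18: two numbers with sum -3 and product -18 are 3 and -6, so s^2 + 3s - 18 = (s - 3)(s + 6).
Hence p(s) = (s - 3) (s + 6), with roots -6, 3.
At least one eigenvalue has non-negative real part, so the system is not asymptotically stable.

-6, 3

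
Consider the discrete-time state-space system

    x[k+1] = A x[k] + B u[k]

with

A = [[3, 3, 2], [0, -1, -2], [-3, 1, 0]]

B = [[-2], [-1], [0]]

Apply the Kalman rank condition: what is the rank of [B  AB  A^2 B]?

AB = [[-9], [1], [5]]
A^2B = [[-14], [-11], [28]]
Controllability matrix C = [B  AB  A^2B] = [[-2, -9, -14], [-1, 1, -11], [0, 5, 28]]
det(C) = (-2)·(1·28 - (-11)·5) - (-9)·((-1)·28 - (-11)·0) + (-14)·((-1)·5 - 1·0) = (-2)·83 - (-9)·(-28) + (-14)·(-5) = -348 ≠ 0, so rank(C) = 3.
rank(C) = 3 = n, so the pair (A, B) is completely controllable.

3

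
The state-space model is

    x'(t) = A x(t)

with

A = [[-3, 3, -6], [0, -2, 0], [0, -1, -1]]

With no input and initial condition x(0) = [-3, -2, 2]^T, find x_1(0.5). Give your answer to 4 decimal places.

-4.4017

det(sI - A) = s^3 - (tr A)s^2 + (M11 + M22 + M33)s - det A, where Mii is the 2×2 principal minor of A obtained by deleting row i and column i.
tr A = (-3) + (-2) + (-1) = -6; M11 = (-2)·(-1) - 0·(-1) = 2 - 0 = 2; M22 = (-3)·(-1) - (-6)·0 = 3 - 0 = 3; M33 = (-3)·(-2) - 3·0 = 6 - 0 = 6; sum of minors = 11.
det A = (-3)·((-2)·(-1) - 0·(-1)) - 3·(0·(-1) - 0·0) + (-6)·(0·(-1) - (-2)·0) = (-3)·2 - 3·0 + (-6)·0 = -6.
So p(s) = det(sI - A) = s^3 + 6s^2 + 11s + 6.
Rational-root test: any integer root divides 6. Testing small divisors, s = -1 works: p(-1) = -1 + 6 + (-11) + 6 = 0, so (s + 1) is a factor.
Dividing, p(s) = (s + 1)(s^2 + 5s + 6).
Factor s^2 + 5s + 6: two numbers with sum -5 and product 6 are -2 and -3, so s^2 + 5s + 6 = (s + 2)(s + 3).
Hence p(s) = (s + 1) (s + 2) (s + 3), with roots -3, -2, -1.
The eigenvalues -3, -2, -1 are distinct and real, so A is diagonalisable and x(t) = e^{At} x(0) = V diag(e^{λ_i t}) V^{-1} x(0), where the columns of V are the eigenvectors.
λ = -3: A - (-3)I = [[0, 3, -6], [0, 1, 0], [0, -1, 2]]. v must be orthogonal to every row; (row 1) × (row 2) = [6, 0, 0], so take v_1 = [1, 0, 0]^T.
λ = -2: A - (-2)I = [[-1, 3, -6], [0, 0, 0], [0, -1, 1]]. v must be orthogonal to every row; (row 1) × (row 3) = [-3, 1, 1], so take v_2 = [-3, 1, 1]^T.
λ = -1: A - (-1)I = [[-2, 3, -6], [0, -1, 0], [0, -1, 0]]. v must be orthogonal to every row; (row 1) × (row 2) = [-6, 0, 2], so take v_3 = [-3, 0, 1]^T.
V = [v_1 v_2 v_3] = [[1, -3, -3], [0, 1, 0], [0, 1, 1]] has det V = 1, so V^{-1} = adj(V)/det V = [[1, 0, 3], [0, 1, 0], [0, -1, 1]].
Modal coordinates z(0) = V^{-1} x(0): 1·(-3) + 0·(-2) + 3·2 = 3; 0·(-3) + 1·(-2) + 0·2 = -2; 0·(-3) + (-1)·(-2) + 1·2 = 4; so z(0) = [3, -2, 4]^T.
x_1(t) = Σ_i (v_i)_1 · z_i(0) · e^{λ_i t} (row 1 of V times the modal terms).
x_1(0.5) = 1·3·e^{-3·0.5} + (-3)·(-2)·e^{-2·0.5} + (-3)·4·e^{-1·0.5} = 3·0.223130 + 6·0.367879 + (-12)·0.606531 = -4.4017.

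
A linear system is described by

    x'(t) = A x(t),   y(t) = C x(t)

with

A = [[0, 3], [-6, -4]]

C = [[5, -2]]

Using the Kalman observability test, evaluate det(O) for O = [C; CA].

CA = [[12, 23]]
Observability matrix O = [C; CA] = [[5, -2], [12, 23]]
det(O) = 5·23 - (-2)·12 = 115 - (-24) = 139
Since det(O) ≠ 0, rank(O) = 2 and the system is completely observable.

139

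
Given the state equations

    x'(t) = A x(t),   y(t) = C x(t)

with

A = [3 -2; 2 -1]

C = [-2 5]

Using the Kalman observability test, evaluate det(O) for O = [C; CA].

-18

CA = [[4, -1]]
Observability matrix O = [C; CA] = [[-2, 5], [4, -1]]
det(O) = (-2)·(-1) - 5·4 = 2 - 20 = -18
Since det(O) ≠ 0, rank(O) = 2 and the system is completely observable.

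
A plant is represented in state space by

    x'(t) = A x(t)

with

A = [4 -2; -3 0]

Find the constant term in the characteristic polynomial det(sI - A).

-6

For a 2×2 matrix, det(sI - A) = s^2 - (tr A)s + det A.
tr A = 4, det A = -6.
So p(s) = s^2 - 4s - 6.
The constant term is -6.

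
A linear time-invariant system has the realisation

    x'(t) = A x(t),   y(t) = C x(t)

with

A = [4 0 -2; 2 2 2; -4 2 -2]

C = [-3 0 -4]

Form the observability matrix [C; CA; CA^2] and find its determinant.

856

CA = [[4, -8, 14]]
CA^2 = [[-56, 12, -52]]
Observability matrix O = [C; CA; CA^2] = [[-3, 0, -4], [4, -8, 14], [-56, 12, -52]]
Expanding along the first row, det(O) = (-3)·((-8)·(-52) - 14·12) - 0·(4·(-52) - 14·(-56)) + (-4)·(4·12 - (-8)·(-56)) = (-3)·248 - 0·576 + (-4)·(-400) = 856
Since det(O) ≠ 0, rank(O) = 3 and the system is completely observable.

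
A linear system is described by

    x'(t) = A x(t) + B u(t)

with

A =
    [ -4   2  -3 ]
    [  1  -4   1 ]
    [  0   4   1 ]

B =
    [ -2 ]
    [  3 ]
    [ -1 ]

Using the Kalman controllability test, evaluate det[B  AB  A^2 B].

-889

AB = [[17], [-15], [11]]
A^2B = [[-131], [88], [-49]]
Controllability matrix C = [B  AB  A^2B] = [[-2, 17, -131], [3, -15, 88], [-1, 11, -49]]
Expanding along the first row, det(C) = (-2)·((-15)·(-49) - 88·11) - 17·(3·(-49) - 88·(-1)) + (-131)·(3·11 - (-15)·(-1)) = (-2)·(-233) - 17·(-59) + (-131)·18 = -889
Since det(C) ≠ 0, rank(C) = 3 and the system is completely controllable.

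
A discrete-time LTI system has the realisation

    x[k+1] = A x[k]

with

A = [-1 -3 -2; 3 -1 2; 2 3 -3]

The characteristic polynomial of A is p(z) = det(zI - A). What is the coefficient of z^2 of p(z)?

5

Expand det(zI - A) for the 3×3 matrix.
p(z) = z^3 + 5z^2 + 14z + 58.
(Check: constant term = det(-A) = (-1)^3 det A = 58; coefficient of z^2 = -tr A = 5.)
The coefficient of z^2 is 5.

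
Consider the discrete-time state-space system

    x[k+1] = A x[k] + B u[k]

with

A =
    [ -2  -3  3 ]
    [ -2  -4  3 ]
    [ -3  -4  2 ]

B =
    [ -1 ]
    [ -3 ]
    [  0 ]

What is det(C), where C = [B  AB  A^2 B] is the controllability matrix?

-761

AB = [[11], [14], [15]]
A^2B = [[-19], [-33], [-59]]
Controllability matrix C = [B  AB  A^2B] = [[-1, 11, -19], [-3, 14, -33], [0, 15, -59]]
Expanding along the first row, det(C) = (-1)·(14·(-59) - (-33)·15) - 11·((-3)·(-59) - (-33)·0) + (-19)·((-3)·15 - 14·0) = (-1)·(-331) - 11·177 + (-19)·(-45) = -761
Since det(C) ≠ 0, rank(C) = 3 and the system is completely controllable.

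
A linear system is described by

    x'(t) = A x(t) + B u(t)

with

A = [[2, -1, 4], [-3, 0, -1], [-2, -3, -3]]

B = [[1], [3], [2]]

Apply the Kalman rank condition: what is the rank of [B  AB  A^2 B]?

3

AB = [[7], [-5], [-17]]
A^2B = [[-49], [-4], [52]]
Controllability matrix C = [B  AB  A^2B] = [[1, 7, -49], [3, -5, -4], [2, -17, 52]]
det(C) = 1·((-5)·52 - (-4)·(-17)) - 7·(3·52 - (-4)·2) + (-49)·(3·(-17) - (-5)·2) = 1·(-328) - 7·164 + (-49)·(-41) = 533 ≠ 0, so rank(C) = 3.
rank(C) = 3 = n, so the pair (A, B) is completely controllable.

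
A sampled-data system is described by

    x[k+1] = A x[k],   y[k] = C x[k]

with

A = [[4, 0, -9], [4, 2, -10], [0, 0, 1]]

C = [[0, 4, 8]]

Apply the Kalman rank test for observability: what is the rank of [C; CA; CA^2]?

2

CA = [[16, 8, -32]]
CA^2 = [[96, 16, -256]]
Observability matrix O = [C; CA; CA^2] = [[0, 4, 8], [16, 8, -32], [96, 16, -256]]
The columns c1, c2, c3 of O are linearly dependent: 3·c1 - 2·c2 + c3 = 0 (check each entry), so rank(O) ≤ 2.
The 2×2 minor from rows 1, 2, columns 1, 2 is 0·8 - 4·16 = 0 - 64 = -64 ≠ 0, so rank(O) = 2.
rank(O) = 2 < n = 3, so the pair (A, C) is not completely observable.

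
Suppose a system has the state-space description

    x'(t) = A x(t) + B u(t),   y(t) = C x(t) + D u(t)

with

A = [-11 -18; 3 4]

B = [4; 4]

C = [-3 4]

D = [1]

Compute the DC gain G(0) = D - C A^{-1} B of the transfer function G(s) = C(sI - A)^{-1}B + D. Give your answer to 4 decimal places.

G(0) = C(-A)^{-1}B + D = -C A^{-1} B + D.
det A = 10, so A^{-1} = (1/10)·adj(A) = [[2/5, 9/5], [-3/10, -11/10]]
A^{-1} B = [44/5, -28/5]^T
C A^{-1} B = -244/5
G(0) = D - C A^{-1} B = 1 - (-244/5) = 249/5 ≈ 49.8000

49.8000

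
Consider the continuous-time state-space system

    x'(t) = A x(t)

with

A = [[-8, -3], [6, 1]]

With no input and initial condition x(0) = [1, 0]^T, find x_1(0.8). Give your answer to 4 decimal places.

-0.1653

det(sI - A) = s^2 - (tr A)s + det A, with tr A = (-8) + 1 = -7 and det A = (-8)·1 - (-3)·6 = -8 - (-18) = 10.
So p(s) = det(sI - A) = s^2 + 7s + 10.
Factor s^2 + 7s + 10: two numbers with sum -7 and product 10 are -2 and -5, so s^2 + 7s + 10 = (s + 2)(s + 5).
Hence p(s) = (s + 2) (s + 5), with roots -5, -2.
The eigenvalues -5, -2 are distinct and real, so A is diagonalisable and x(t) = e^{At} x(0) = V diag(e^{λ_i t}) V^{-1} x(0), where the columns of V are the eigenvectors.
λ = -5: A - (-5)I = [[-3, -3], [6, 6]]. Row 1 gives (-3)·v1 + (-3)·v2 = 0, so take v_1 = [-1, 1]^T.
λ = -2: A - (-2)I = [[-6, -3], [6, 3]]. Row 1 gives (-6)·v1 + (-3)·v2 = 0, so take v_2 = [1, -2]^T.
V = [v_1 v_2] = [[-1, 1], [1, -2]] has det V = 1, so V^{-1} = adj(V)/det V = [[-2, -1], [-1, -1]].
Modal coordinates z(0) = V^{-1} x(0): (-2)·1 + (-1)·0 = -2; (-1)·1 + (-1)·0 = -1; so z(0) = [-2, -1]^T.
x_1(t) = Σ_i (v_i)_1 · z_i(0) · e^{λ_i t} (row 1 of V times the modal terms).
x_1(0.8) = (-1)·(-2)·e^{-5·0.8} + 1·(-1)·e^{-2·0.8} = 2·0.018316 + (-1)·0.201897 = -0.1653.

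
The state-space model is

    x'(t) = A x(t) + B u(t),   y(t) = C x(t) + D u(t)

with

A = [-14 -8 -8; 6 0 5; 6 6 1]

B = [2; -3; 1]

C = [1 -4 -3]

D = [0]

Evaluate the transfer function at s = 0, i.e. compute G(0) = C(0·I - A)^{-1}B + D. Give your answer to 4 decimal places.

G(0) = C(-A)^{-1}B + D = -C A^{-1} B + D.
det A = -60, so A^{-1} = (1/-60)·adj(A) = [[1/2, 2/3, 2/3], [-2/5, -17/30, -11/30], [-3/5, -3/5, -4/5]]
A^{-1} B = [-1/3, 8/15, -1/5]^T
C A^{-1} B = -28/15
G(0) = D - C A^{-1} B = 0 - (-28/15) = 28/15 ≈ 1.8667

1.8667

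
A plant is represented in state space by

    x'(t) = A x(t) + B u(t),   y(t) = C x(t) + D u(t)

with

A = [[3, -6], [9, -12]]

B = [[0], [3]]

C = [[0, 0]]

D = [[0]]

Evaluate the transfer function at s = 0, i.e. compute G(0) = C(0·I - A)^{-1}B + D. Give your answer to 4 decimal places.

G(0) = C(-A)^{-1}B + D = -C A^{-1} B + D.
det A = 18, so A^{-1} = (1/18)·adj(A) = [[-2/3, 1/3], [-1/2, 1/6]]
A^{-1} B = [1, 1/2]^T
C A^{-1} B = 0
G(0) = D - C A^{-1} B = 0 - (0) = 0

0.0000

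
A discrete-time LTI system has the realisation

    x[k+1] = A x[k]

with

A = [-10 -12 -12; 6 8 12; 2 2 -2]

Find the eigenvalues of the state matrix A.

-4, -2, 2

det(zI - A) = z^3 - (tr A)z^2 + (M11 + M22 + M33)z - det A, where Mii is the 2×2 principal minor of A obtained by deleting row i and column i.
tr A = (-10) + 8 + (-2) = -4; M11 = 8·(-2) - 12·2 = -16 - 24 = -40; M22 = (-10)·(-2) - (-12)·2 = 20 - (-24) = 44; M33 = (-10)·8 - (-12)·6 = -80 - (-72) = -8; sum of minors = -4.
det A = (-10)·(8·(-2) - 12·2) - (-12)·(6·(-2) - 12·2) + (-12)·(6·2 - 8·2) = (-10)·(-40) - (-12)·(-36) + (-12)·(-4) = 16.
So p(z) = det(zI - A) = z^3 + 4z^2 - 4z - 16.
Rational-root test: any integer root divides -16. Testing small divisors, z = -2 works: p(-2) = -8 + 16 + 8 + (-16) = 0, so (z + 2) is a factor.
Dividing, p(z) = (z + 2)(z^2 + 2z - 8).
Factor z^2 + 2z - 8: two numbers with sum -2 and product -8 are 2 and -4, so z^2 + 2z - 8 = (z - 2)(z + 4).
Hence p(z) = (z - 2) (z + 2) (z + 4), with roots -4, -2, 2.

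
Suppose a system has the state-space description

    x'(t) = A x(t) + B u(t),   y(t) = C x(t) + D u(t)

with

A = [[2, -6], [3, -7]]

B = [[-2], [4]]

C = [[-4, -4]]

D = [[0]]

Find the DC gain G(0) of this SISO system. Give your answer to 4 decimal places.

52.0000

G(0) = C(-A)^{-1}B + D = -C A^{-1} B + D.
det A = 4, so A^{-1} = (1/4)·adj(A) = [[-7/4, 3/2], [-3/4, 1/2]]
A^{-1} B = [19/2, 7/2]^T
C A^{-1} B = -52
G(0) = D - C A^{-1} B = 0 - (-52) = 52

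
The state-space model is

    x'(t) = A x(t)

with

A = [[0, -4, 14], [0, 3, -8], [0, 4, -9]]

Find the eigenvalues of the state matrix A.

-5, -1, 0

det(sI - A) = s^3 - (tr A)s^2 + (M11 + M22 + M33)s - det A, where Mii is the 2×2 principal minor of A obtained by deleting row i and column i.
tr A = 0 + 3 + (-9) = -6; M11 = 3·(-9) - (-8)·4 = -27 - (-32) = 5; M22 = 0·(-9) - 14·0 = 0 - 0 = 0; M33 = 0·3 - (-4)·0 = 0 - 0 = 0; sum of minors = 5.
det A = 0·(3·(-9) - (-8)·4) - (-4)·(0·(-9) - (-8)·0) + 14·(0·4 - 3·0) = 0·5 - (-4)·0 + 14·0 = 0.
So p(s) = det(sI - A) = s^3 + 6s^2 + 5s.
The constant term is 0, so p(s) = s(s^2 + 6s + 5).
Factor s^2 + 6s + 5: two numbers with sum -6 and product 5 are -1 and -5, so s^2 + 6s + 5 = (s + 1)(s + 5).
Hence p(s) = s (s + 1) (s + 5), with roots -5, -1, 0.
At least one eigenvalue has non-negative real part, so the system is not asymptotically stable.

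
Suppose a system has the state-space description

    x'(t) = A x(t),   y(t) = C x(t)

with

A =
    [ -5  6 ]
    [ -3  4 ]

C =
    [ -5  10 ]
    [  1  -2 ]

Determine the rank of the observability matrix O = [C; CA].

CA = [[-5, 10], [1, -2]]
Observability matrix O = [C; CA] = [[-5, 10], [1, -2], [-5, 10], [1, -2]]
Every row of O is a scalar multiple of row 1 = [-5, 10] (multipliers 1, -1/5, 1, -1/5), so the rows span a one-dimensional space.
O ≠ 0, hence rank(O) = 1.
rank(O) = 1 < n = 2, so the pair (A, C) is not completely observable.

1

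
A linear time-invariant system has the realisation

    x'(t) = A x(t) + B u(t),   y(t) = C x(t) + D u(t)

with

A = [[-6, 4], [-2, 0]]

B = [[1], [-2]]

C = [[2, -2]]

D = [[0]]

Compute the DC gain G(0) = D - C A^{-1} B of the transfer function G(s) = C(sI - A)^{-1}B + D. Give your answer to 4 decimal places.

1.5000

G(0) = C(-A)^{-1}B + D = -C A^{-1} B + D.
det A = 8, so A^{-1} = (1/8)·adj(A) = [[0, -1/2], [1/4, -3/4]]
A^{-1} B = [1, 7/4]^T
C A^{-1} B = -3/2
G(0) = D - C A^{-1} B = 0 - (-3/2) = 3/2 ≈ 1.5000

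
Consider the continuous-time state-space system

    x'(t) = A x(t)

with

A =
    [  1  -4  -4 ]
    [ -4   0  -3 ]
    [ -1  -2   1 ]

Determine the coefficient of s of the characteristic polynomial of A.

-25

Expand det(sI - A) for the 3×3 matrix.
p(s) = s^3 - 2s^2 - 25s + 66.
(Check: constant term = det(-A) = (-1)^3 det A = 66; coefficient of s^2 = -tr A = -2.)
The coefficient of s is -25.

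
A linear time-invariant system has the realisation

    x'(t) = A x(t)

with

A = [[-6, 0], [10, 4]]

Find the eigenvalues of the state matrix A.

-6, 4

det(sI - A) = s^2 - (tr A)s + det A, with tr A = (-6) + 4 = -2 and det A = (-6)·4 - 0·10 = -24 - 0 = -24.
So p(s) = det(sI - A) = s^2 + 2s - 24.
Factor s^2 + 2s - 24: two numbers with sum -2 and product -24 are 4 and -6, so s^2 + 2s - 24 = (s - 4)(s + 6).
Hence p(s) = (s - 4) (s + 6), with roots -6, 4.
At least one eigenvalue has non-negative real part, so the system is not asymptotically stable.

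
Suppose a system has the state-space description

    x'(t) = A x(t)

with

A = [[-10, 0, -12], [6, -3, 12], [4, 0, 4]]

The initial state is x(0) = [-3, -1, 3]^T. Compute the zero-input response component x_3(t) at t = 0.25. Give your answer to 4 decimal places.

det(sI - A) = s^3 - (tr A)s^2 + (M11 + M22 + M33)s - det A, where Mii is the 2×2 principal minor of A obtained by deleting row i and column i.
tr A = (-10) + (-3) + 4 = -9; M11 = (-3)·4 - 12·0 = -12 - 0 = -12; M22 = (-10)·4 - (-12)·4 = -40 - (-48) = 8; M33 = (-10)·(-3) - 0·6 = 30 - 0 = 30; sum of minors = 26.
det A = (-10)·((-3)·4 - 12·0) - 0·(6·4 - 12·4) + (-12)·(6·0 - (-3)·4) = (-10)·(-12) - 0·(-24) + (-12)·12 = -24.
So p(s) = det(sI - A) = s^3 + 9s^2 + 26s + 24.
Rational-root test: any integer root divides 24. Testing small divisors, s = -2 works: p(-2) = -8 + 36 + (-52) + 24 = 0, so (s + 2) is a factor.
Dividing, p(s) = (s + 2)(s^2 + 7s + 12).
Factor s^2 + 7s + 12: two numbers with sum -7 and product 12 are -3 and -4, so s^2 + 7s + 12 = (s + 3)(s + 4).
Hence p(s) = (s + 2) (s + 3) (s + 4), with roots -4, -3, -2.
The eigenvalues -4, -3, -2 are distinct and real, so A is diagonalisable and x(t) = e^{At} x(0) = V diag(e^{λ_i t}) V^{-1} x(0), where the columns of V are the eigenvectors.
λ = -4: A - (-4)I = [[-6, 0, -12], [6, 1, 12], [4, 0, 8]]. v must be orthogonal to every row; (row 1) × (row 2) = [12, 0, -6], so take v_1 = [2, 0, -1]^T.
λ = -3: A - (-3)I = [[-7, 0, -12], [6, 0, 12], [4, 0, 7]]. v must be orthogonal to every row; (row 1) × (row 2) = [0, 12, 0], so take v_2 = [0, 1, 0]^T.
λ = -2: A - (-2)I = [[-8, 0, -12], [6, -1, 12], [4, 0, 6]]. v must be orthogonal to every row; (row 1) × (row 2) = [-12, 24, 8], so take v_3 = [-3, 6, 2]^T.
V = [v_1 v_2 v_3] = [[2, 0, -3], [0, 1, 6], [-1, 0, 2]] has det V = 1, so V^{-1} = adj(V)/det V = [[2, 0, 3], [-6, 1, -12], [1, 0, 2]].
Modal coordinates z(0) = V^{-1} x(0): 2·(-3) + 0·(-1) + 3·3 = 3; (-6)·(-3) + 1·(-1) + (-12)·3 = -19; 1·(-3) + 0·(-1) + 2·3 = 3; so z(0) = [3, -19, 3]^T.
x_3(t) = Σ_i (v_i)_3 · z_i(0) · e^{λ_i t} (row 3 of V times the modal terms).
x_3(0.25) = (-1)·3·e^{-4·0.25} + 0·(-19)·e^{-3·0.25} + 2·3·e^{-2·0.25} = (-3)·0.367879 + 0·0.472367 + 6·0.606531 = 2.5355.

2.5355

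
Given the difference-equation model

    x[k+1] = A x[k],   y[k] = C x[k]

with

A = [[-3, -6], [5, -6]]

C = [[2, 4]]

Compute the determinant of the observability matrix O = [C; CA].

-128

CA = [[14, -36]]
Observability matrix O = [C; CA] = [[2, 4], [14, -36]]
det(O) = 2·(-36) - 4·14 = -72 - 56 = -128
Since det(O) ≠ 0, rank(O) = 2 and the system is completely observable.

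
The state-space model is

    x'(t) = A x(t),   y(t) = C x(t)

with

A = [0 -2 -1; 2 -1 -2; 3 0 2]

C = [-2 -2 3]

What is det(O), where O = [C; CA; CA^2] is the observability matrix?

CA = [[5, 6, 12]]
CA^2 = [[48, -16, 7]]
Observability matrix O = [C; CA; CA^2] = [[-2, -2, 3], [5, 6, 12], [48, -16, 7]]
Expanding along the first row, det(O) = (-2)·(6·7 - 12·(-16)) - (-2)·(5·7 - 12·48) + 3·(5·(-16) - 6·48) = (-2)·234 - (-2)·(-541) + 3·(-368) = -2654
Since det(O) ≠ 0, rank(O) = 3 and the system is completely observable.

-2654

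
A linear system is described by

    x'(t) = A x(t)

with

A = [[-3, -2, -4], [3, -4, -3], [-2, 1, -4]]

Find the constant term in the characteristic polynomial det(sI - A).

73

Expand det(sI - A) for the 3×3 matrix.
p(s) = s^3 + 11s^2 + 41s + 73.
(Check: constant term = det(-A) = (-1)^3 det A = 73; coefficient of s^2 = -tr A = 11.)
The constant term is 73.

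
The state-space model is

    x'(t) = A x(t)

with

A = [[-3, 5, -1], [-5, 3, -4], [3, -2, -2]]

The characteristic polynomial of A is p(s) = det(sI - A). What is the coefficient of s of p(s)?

Expand det(sI - A) for the 3×3 matrix.
p(s) = s^3 + 2s^2 + 11s + 69.
(Check: constant term = det(-A) = (-1)^3 det A = 69; coefficient of s^2 = -tr A = 2.)
The coefficient of s is 11.

11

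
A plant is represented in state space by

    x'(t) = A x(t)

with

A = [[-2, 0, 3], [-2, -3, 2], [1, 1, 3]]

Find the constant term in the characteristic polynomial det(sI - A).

-25

Expand det(sI - A) for the 3×3 matrix.
p(s) = s^3 + 2s^2 - 14s - 25.
(Check: constant term = det(-A) = (-1)^3 det A = -25; coefficient of s^2 = -tr A = 2.)
The constant term is -25.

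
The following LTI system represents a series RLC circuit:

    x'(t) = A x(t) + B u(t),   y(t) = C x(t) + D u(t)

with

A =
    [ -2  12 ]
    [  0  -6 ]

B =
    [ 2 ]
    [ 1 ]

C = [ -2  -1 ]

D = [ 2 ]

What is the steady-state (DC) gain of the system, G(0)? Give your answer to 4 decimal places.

-2.1667

G(0) = C(-A)^{-1}B + D = -C A^{-1} B + D.
det A = 12, so A^{-1} = (1/12)·adj(A) = [[-1/2, -1], [0, -1/6]]
A^{-1} B = [-2, -1/6]^T
C A^{-1} B = 25/6
G(0) = D - C A^{-1} B = 2 - (25/6) = -13/6 ≈ -2.1667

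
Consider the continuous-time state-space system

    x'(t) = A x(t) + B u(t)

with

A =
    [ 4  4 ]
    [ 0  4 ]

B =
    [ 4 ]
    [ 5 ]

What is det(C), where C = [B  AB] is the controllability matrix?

AB = [[36], [20]]
Controllability matrix C = [B  AB] = [[4, 36], [5, 20]]
det(C) = 4·20 - 36·5 = 80 - 180 = -100
Since det(C) ≠ 0, rank(C) = 2 and the system is completely controllable.

-100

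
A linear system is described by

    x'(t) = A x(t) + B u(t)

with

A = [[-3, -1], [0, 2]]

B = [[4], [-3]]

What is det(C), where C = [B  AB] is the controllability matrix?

AB = [[-9], [-6]]
Controllability matrix C = [B  AB] = [[4, -9], [-3, -6]]
det(C) = 4·(-6) - (-9)·(-3) = -24 - 27 = -51
Since det(C) ≠ 0, rank(C) = 2 and the system is completely controllable.

-51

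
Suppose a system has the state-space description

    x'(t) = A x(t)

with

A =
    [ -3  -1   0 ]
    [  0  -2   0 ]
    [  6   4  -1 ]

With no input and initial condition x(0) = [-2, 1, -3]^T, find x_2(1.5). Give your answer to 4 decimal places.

0.0498

det(sI - A) = s^3 - (tr A)s^2 + (M11 + M22 + M33)s - det A, where Mii is the 2×2 principal minor of A obtained by deleting row i and column i.
tr A = (-3) + (-2) + (-1) = -6; M11 = (-2)·(-1) - 0·4 = 2 - 0 = 2; M22 = (-3)·(-1) - 0·6 = 3 - 0 = 3; M33 = (-3)·(-2) - (-1)·0 = 6 - 0 = 6; sum of minors = 11.
det A = (-3)·((-2)·(-1) - 0·4) - (-1)·(0·(-1) - 0·6) + 0·(0·4 - (-2)·6) = (-3)·2 - (-1)·0 + 0·12 = -6.
So p(s) = det(sI - A) = s^3 + 6s^2 + 11s + 6.
Rational-root test: any integer root divides 6. Testing small divisors, s = -1 works: p(-1) = -1 + 6 + (-11) + 6 = 0, so (s + 1) is a factor.
Dividing, p(s) = (s + 1)(s^2 + 5s + 6).
Factor s^2 + 5s + 6: two numbers with sum -5 and product 6 are -2 and -3, so s^2 + 5s + 6 = (s + 2)(s + 3).
Hence p(s) = (s + 1) (s + 2) (s + 3), with roots -3, -2, -1.
The eigenvalues -3, -2, -1 are distinct and real, so A is diagonalisable and x(t) = e^{At} x(0) = V diag(e^{λ_i t}) V^{-1} x(0), where the columns of V are the eigenvectors.
λ = -3: A - (-3)I = [[0, -1, 0], [0, 1, 0], [6, 4, 2]]. v must be orthogonal to every row; (row 1) × (row 3) = [-2, 0, 6], so take v_1 = [1, 0, -3]^T.
λ = -2: A - (-2)I = [[-1, -1, 0], [0, 0, 0], [6, 4, 1]]. v must be orthogonal to every row; (row 1) × (row 3) = [-1, 1, 2], so take v_2 = [-1, 1, 2]^T.
λ = -1: A - (-1)I = [[-2, -1, 0], [0, -1, 0], [6, 4, 0]]. v must be orthogonal to every row; (row 1) × (row 2) = [0, 0, 2], so take v_3 = [0, 0, 1]^T.
V = [v_1 v_2 v_3] = [[1, -1, 0], [0, 1, 0], [-3, 2, 1]] has det V = 1, so V^{-1} = adj(V)/det V = [[1, 1, 0], [0, 1, 0], [3, 1, 1]].
Modal coordinates z(0) = V^{-1} x(0): 1·(-2) + 1·1 + 0·(-3) = -1; 0·(-2) + 1·1 + 0·(-3) = 1; 3·(-2) + 1·1 + 1·(-3) = -8; so z(0) = [-1, 1, -8]^T.
x_2(t) = Σ_i (v_i)_2 · z_i(0) · e^{λ_i t} (row 2 of V times the modal terms).
x_2(1.5) = 0·(-1)·e^{-3·1.5} + 1·1·e^{-2·1.5} + 0·(-8)·e^{-1·1.5} = 0·0.011109 + 1·0.049787 + 0·0.223130 = 0.0498.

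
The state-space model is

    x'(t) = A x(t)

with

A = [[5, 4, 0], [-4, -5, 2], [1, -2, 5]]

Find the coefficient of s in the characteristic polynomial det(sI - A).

-5

Expand det(sI - A) for the 3×3 matrix.
p(s) = s^3 - 5s^2 - 5s + 17.
(Check: constant term = det(-A) = (-1)^3 det A = 17; coefficient of s^2 = -tr A = -5.)
The coefficient of s is -5.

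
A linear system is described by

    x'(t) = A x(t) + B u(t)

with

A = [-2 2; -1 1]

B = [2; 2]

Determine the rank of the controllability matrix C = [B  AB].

1

AB = [[0], [0]]
Controllability matrix C = [B  AB] = [[2, 0], [2, 0]]
Every column of C is a scalar multiple of column 1 = [2, 2] (multipliers 1, 0), so the columns span a one-dimensional space.
C ≠ 0, hence rank(C) = 1.
rank(C) = 1 < n = 2, so the pair (A, B) is not completely controllable.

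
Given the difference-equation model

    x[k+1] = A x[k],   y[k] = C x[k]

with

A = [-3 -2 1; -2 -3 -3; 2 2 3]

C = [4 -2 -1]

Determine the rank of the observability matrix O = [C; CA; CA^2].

CA = [[-10, -4, 7]]
CA^2 = [[52, 46, 23]]
Observability matrix O = [C; CA; CA^2] = [[4, -2, -1], [-10, -4, 7], [52, 46, 23]]
det(O) = 4·((-4)·23 - 7·46) - (-2)·((-10)·23 - 7·52) + (-1)·((-10)·46 - (-4)·52) = 4·(-414) - (-2)·(-594) + (-1)·(-252) = -2592 ≠ 0, so rank(O) = 3.
rank(O) = 3 = n, so the pair (A, C) is completely observable.

3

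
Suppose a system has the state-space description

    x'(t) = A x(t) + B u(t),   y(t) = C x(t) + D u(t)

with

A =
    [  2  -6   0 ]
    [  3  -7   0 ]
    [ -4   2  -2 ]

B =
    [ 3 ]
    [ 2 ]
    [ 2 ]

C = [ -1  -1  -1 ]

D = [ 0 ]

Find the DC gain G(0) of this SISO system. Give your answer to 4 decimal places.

G(0) = C(-A)^{-1}B + D = -C A^{-1} B + D.
det A = -8, so A^{-1} = (1/-8)·adj(A) = [[-7/4, 3/2, 0], [-3/4, 1/2, 0], [11/4, -5/2, -1/2]]
A^{-1} B = [-9/4, -5/4, 9/4]^T
C A^{-1} B = 5/4
G(0) = D - C A^{-1} B = 0 - (5/4) = -5/4 ≈ -1.2500

-1.2500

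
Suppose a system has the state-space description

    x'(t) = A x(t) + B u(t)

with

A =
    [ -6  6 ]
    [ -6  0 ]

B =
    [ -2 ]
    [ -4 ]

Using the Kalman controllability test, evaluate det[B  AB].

-72

AB = [[-12], [12]]
Controllability matrix C = [B  AB] = [[-2, -12], [-4, 12]]
det(C) = (-2)·12 - (-12)·(-4) = -24 - 48 = -72
Since det(C) ≠ 0, rank(C) = 2 and the system is completely controllable.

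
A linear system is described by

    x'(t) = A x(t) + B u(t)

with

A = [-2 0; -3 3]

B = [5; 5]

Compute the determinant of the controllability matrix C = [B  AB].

AB = [[-10], [0]]
Controllability matrix C = [B  AB] = [[5, -10], [5, 0]]
det(C) = 5·0 - (-10)·5 = 0 - (-50) = 50
Since det(C) ≠ 0, rank(C) = 2 and the system is completely controllable.

50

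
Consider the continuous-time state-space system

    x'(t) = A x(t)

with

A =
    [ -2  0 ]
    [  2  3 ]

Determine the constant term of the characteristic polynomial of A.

For a 2×2 matrix, det(sI - A) = s^2 - (tr A)s + det A.
tr A = 1, det A = -6.
So p(s) = s^2 - s - 6.
The constant term is -6.

-6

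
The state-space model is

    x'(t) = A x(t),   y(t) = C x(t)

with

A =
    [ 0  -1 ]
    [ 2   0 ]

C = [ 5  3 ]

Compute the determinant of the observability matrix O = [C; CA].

CA = [[6, -5]]
Observability matrix O = [C; CA] = [[5, 3], [6, -5]]
det(O) = 5·(-5) - 3·6 = -25 - 18 = -43
Since det(O) ≠ 0, rank(O) = 2 and the system is completely observable.

-43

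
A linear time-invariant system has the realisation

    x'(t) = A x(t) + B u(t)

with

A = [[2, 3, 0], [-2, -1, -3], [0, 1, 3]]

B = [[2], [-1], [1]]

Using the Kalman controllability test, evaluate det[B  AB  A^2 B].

-58

AB = [[1], [-6], [2]]
A^2B = [[-16], [-2], [0]]
Controllability matrix C = [B  AB  A^2B] = [[2, 1, -16], [-1, -6, -2], [1, 2, 0]]
Expanding along the first row, det(C) = 2·((-6)·0 - (-2)·2) - 1·((-1)·0 - (-2)·1) + (-16)·((-1)·2 - (-6)·1) = 2·4 - 1·2 + (-16)·4 = -58
Since det(C) ≠ 0, rank(C) = 3 and the system is completely controllable.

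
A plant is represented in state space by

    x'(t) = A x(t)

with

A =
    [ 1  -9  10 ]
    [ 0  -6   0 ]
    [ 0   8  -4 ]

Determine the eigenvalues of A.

-6, -4, 1

det(sI - A) = s^3 - (tr A)s^2 + (M11 + M22 + M33)s - det A, where Mii is the 2×2 principal minor of A obtained by deleting row i and column i.
tr A = 1 + (-6) + (-4) = -9; M11 = (-6)·(-4) - 0·8 = 24 - 0 = 24; M22 = 1·(-4) - 10·0 = -4 - 0 = -4; M33 = 1·(-6) - (-9)·0 = -6 - 0 = -6; sum of minors = 14.
det A = 1·((-6)·(-4) - 0·8) - (-9)·(0·(-4) - 0·0) + 10·(0·8 - (-6)·0) = 1·24 - (-9)·0 + 10·0 = 24.
So p(s) = det(sI - A) = s^3 + 9s^2 + 14s - 24.
Rational-root test: any integer root divides -24. Testing small divisors, s = 1 works: p(1) = 1 + 9 + 14 + (-24) = 0, so (s - 1) is a factor.
Dividing, p(s) = (s - 1)(s^2 + 10s + 24).
Factor s^2 + 10s + 24: two numbers with sum -10 and product 24 are -4 and -6, so s^2 + 10s + 24 = (s + 4)(s + 6).
Hence p(s) = (s - 1) (s + 4) (s + 6), with roots -6, -4, 1.
At least one eigenvalue has non-negative real part, so the system is not asymptotically stable.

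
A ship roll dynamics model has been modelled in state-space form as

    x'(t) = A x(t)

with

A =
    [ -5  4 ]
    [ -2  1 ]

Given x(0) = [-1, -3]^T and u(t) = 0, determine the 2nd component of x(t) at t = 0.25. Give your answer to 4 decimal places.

-2.9493

det(sI - A) = s^2 - (tr A)s + det A, with tr A = (-5) + 1 = -4 and det A = (-5)·1 - 4·(-2) = -5 - (-8) = 3.
So p(s) = det(sI - A) = s^2 + 4s + 3.
Factor s^2 + 4s + 3: two numbers with sum -4 and product 3 are -1 and -3, so s^2 + 4s + 3 = (s + 1)(s + 3).
Hence p(s) = (s + 1) (s + 3), with roots -3, -1.
The eigenvalues -3, -1 are distinct and real, so A is diagonalisable and x(t) = e^{At} x(0) = V diag(e^{λ_i t}) V^{-1} x(0), where the columns of V are the eigenvectors.
λ = -3: A - (-3)I = [[-2, 4], [-2, 4]]. Row 1 gives (-2)·v1 + 4·v2 = 0, so take v_1 = [-2, -1]^T.
λ = -1: A - (-1)I = [[-4, 4], [-2, 2]]. Row 1 gives (-4)·v1 + 4·v2 = 0, so take v_2 = [1, 1]^T.
V = [v_1 v_2] = [[-2, 1], [-1, 1]] has det V = -1, so V^{-1} = adj(V)/det V = [[-1, 1], [-1, 2]].
Modal coordinates z(0) = V^{-1} x(0): (-1)·(-1) + 1·(-3) = -2; (-1)·(-1) + 2·(-3) = -5; so z(0) = [-2, -5]^T.
x_2(t) = Σ_i (v_i)_2 · z_i(0) · e^{λ_i t} (row 2 of V times the modal terms).
x_2(0.25) = (-1)·(-2)·e^{-3·0.25} + 1·(-5)·e^{-1·0.25} = 2·0.472367 + (-5)·0.778801 = -2.9493.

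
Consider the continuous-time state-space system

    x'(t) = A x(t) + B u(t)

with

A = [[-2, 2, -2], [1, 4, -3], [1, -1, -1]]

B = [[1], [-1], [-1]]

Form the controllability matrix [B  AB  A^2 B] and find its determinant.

27

AB = [[-2], [0], [3]]
A^2B = [[-2], [-11], [-5]]
Controllability matrix C = [B  AB  A^2B] = [[1, -2, -2], [-1, 0, -11], [-1, 3, -5]]
Expanding along the first row, det(C) = 1·(0·(-5) - (-11)·3) - (-2)·((-1)·(-5) - (-11)·(-1)) + (-2)·((-1)·3 - 0·(-1)) = 1·33 - (-2)·(-6) + (-2)·(-3) = 27
Since det(C) ≠ 0, rank(C) = 3 and the system is completely controllable.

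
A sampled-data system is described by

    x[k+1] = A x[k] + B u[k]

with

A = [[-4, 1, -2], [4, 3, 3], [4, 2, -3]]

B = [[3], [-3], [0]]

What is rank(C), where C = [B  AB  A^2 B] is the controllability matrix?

AB = [[-15], [3], [6]]
A^2B = [[51], [-33], [-72]]
Controllability matrix C = [B  AB  A^2B] = [[3, -15, 51], [-3, 3, -33], [0, 6, -72]]
det(C) = 3·(3·(-72) - (-33)·6) - (-15)·((-3)·(-72) - (-33)·0) + 51·((-3)·6 - 3·0) = 3·(-18) - (-15)·216 + 51·(-18) = 2268 ≠ 0, so rank(C) = 3.
rank(C) = 3 = n, so the pair (A, B) is completely controllable.

3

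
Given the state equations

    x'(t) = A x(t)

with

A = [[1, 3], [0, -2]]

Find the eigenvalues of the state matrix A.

det(sI - A) = s^2 - (tr A)s + det A, with tr A = 1 + (-2) = -1 and det A = 1·(-2) - 3·0 = -2 - 0 = -2.
So p(s) = det(sI - A) = s^2 + s - 2.
Factor s^2 + s - 2: two numbers with sum -1 and product -2 are 1 and -2, so s^2 + s - 2 = (s - 1)(s + 2).
Hence p(s) = (s - 1) (s + 2), with roots -2, 1.
At least one eigenvalue has non-negative real part, so the system is not asymptotically stable.

-2, 1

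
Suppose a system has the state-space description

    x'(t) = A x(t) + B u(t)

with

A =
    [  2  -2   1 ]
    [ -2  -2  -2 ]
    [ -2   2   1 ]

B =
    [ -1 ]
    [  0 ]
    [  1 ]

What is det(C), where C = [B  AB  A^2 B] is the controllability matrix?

-8

AB = [[-1], [0], [3]]
A^2B = [[1], [-4], [5]]
Controllability matrix C = [B  AB  A^2B] = [[-1, -1, 1], [0, 0, -4], [1, 3, 5]]
Expanding along the first row, det(C) = (-1)·(0·5 - (-4)·3) - (-1)·(0·5 - (-4)·1) + 1·(0·3 - 0·1) = (-1)·12 - (-1)·4 + 1·0 = -8
Since det(C) ≠ 0, rank(C) = 3 and the system is completely controllable.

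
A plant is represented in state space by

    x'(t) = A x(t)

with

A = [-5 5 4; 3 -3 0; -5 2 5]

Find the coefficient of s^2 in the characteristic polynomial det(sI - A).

Expand det(sI - A) for the 3×3 matrix.
p(s) = s^3 + 3s^2 - 20s + 36.
(Check: constant term = det(-A) = (-1)^3 det A = 36; coefficient of s^2 = -tr A = 3.)
The coefficient of s^2 is 3.

3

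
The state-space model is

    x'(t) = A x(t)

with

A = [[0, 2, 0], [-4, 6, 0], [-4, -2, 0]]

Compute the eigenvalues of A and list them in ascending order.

det(sI - A) = s^3 - (tr A)s^2 + (M11 + M22 + M33)s - det A, where Mii is the 2×2 principal minor of A obtained by deleting row i and column i.
tr A = 0 + 6 + 0 = 6; M11 = 6·0 - 0·(-2) = 0 - 0 = 0; M22 = 0·0 - 0·(-4) = 0 - 0 = 0; M33 = 0·6 - 2·(-4) = 0 - (-8) = 8; sum of minors = 8.
det A = 0·(6·0 - 0·(-2)) - 2·((-4)·0 - 0·(-4)) + 0·((-4)·(-2) - 6·(-4)) = 0·0 - 2·0 + 0·32 = 0.
So p(s) = det(sI - A) = s^3 - 6s^2 + 8s.
The constant term is 0, so p(s) = s(s^2 - 6s + 8).
Factor s^2 - 6s + 8: two numbers with sum 6 and product 8 are 4 and 2, so s^2 - 6s + 8 = (s - 4)(s - 2).
Hence p(s) = s (s - 4) (s - 2), with roots 0, 2, 4.
At least one eigenvalue has non-negative real part, so the system is not asymptotically stable.

0, 2, 4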